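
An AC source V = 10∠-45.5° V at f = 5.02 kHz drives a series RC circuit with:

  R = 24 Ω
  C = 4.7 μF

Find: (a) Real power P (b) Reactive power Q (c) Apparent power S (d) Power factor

Step 1 — Angular frequency: ω = 2π·f = 2π·5020 = 3.154e+04 rad/s.
Step 2 — Component impedances:
  R: Z = R = 24 Ω
  C: Z = 1/(jωC) = -j/(ω·C) = 0 - j6.746 Ω
Step 3 — Series combination: Z_total = R + C = 24 - j6.746 Ω = 24.93∠-15.7° Ω.
Step 4 — Source phasor: V = 10∠-45.5° V = 7.009 - j7.133 V.
Step 5 — Current: I = V / Z = 0.3481 - j0.1994 A = 0.4011∠-29.8° A.
Step 6 — Complex power: S = V·I* = 3.862 - j1.085 VA.
Step 7 — Real power: P = Re(S) = 3.862 W.
Step 8 — Reactive power: Q = Im(S) = -1.085 VAR.
Step 9 — Apparent power: |S| = 4.011 VA.
Step 10 — Power factor: PF = P/|S| = 0.9627 (leading).

(a) P = 3.862 W  (b) Q = -1.085 VAR  (c) S = 4.011 VA  (d) PF = 0.9627 (leading)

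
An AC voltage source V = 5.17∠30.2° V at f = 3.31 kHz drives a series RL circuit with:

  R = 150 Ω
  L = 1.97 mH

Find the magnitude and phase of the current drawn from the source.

Step 1 — Angular frequency: ω = 2π·f = 2π·3310 = 2.08e+04 rad/s.
Step 2 — Component impedances:
  R: Z = R = 150 Ω
  L: Z = jωL = j·2.08e+04·0.00197 = 0 + j40.97 Ω
Step 3 — Series combination: Z_total = R + L = 150 + j40.97 Ω = 155.5∠15.3° Ω.
Step 4 — Source phasor: V = 5.17∠30.2° V = 4.468 + j2.601 V.
Step 5 — Ohm's law: I = V / Z_total = (4.468 + j2.601) / (150 + j40.97) = 0.03213 + j0.008562 A.
Step 6 — Convert to polar: |I| = 0.03325 A, ∠I = 14.9°.

I = 0.03325∠14.9° A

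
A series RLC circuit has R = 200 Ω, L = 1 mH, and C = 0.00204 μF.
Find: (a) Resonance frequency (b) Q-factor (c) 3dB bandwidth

Step 1 — Resonance: ω₀ = 1/√(LC) = 1/√(0.001·2.04e-09) = 7.001e+05 rad/s.
Step 2 — f₀ = ω₀/(2π) = 1.114e+05 Hz.
Step 3 — Series Q: Q = ω₀L/R = 7.001e+05·0.001/200 = 3.501.
Step 4 — Bandwidth: Δω = ω₀/Q = 2e+05 rad/s; BW = Δω/(2π) = 3.183e+04 Hz.

(a) f₀ = 1.114e+05 Hz  (b) Q = 3.501  (c) BW = 3.183e+04 Hz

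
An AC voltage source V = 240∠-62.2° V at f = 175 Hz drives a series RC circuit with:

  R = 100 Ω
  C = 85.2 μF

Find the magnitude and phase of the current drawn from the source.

Step 1 — Angular frequency: ω = 2π·f = 2π·175 = 1100 rad/s.
Step 2 — Component impedances:
  R: Z = R = 100 Ω
  C: Z = 1/(jωC) = -j/(ω·C) = 0 - j10.67 Ω
Step 3 — Series combination: Z_total = R + C = 100 - j10.67 Ω = 100.6∠-6.1° Ω.
Step 4 — Source phasor: V = 240∠-62.2° V = 111.9 - j212.3 V.
Step 5 — Ohm's law: I = V / Z_total = (111.9 - j212.3) / (100 - j10.67) = 1.331 - j1.981 A.
Step 6 — Convert to polar: |I| = 2.386 A, ∠I = -56.1°.

I = 2.386∠-56.1° A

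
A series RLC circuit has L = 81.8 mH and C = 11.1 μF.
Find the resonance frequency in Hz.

Step 1 — Resonance condition Im(Z)=0 gives ω₀ = 1/√(LC).
Step 2 — ω₀ = 1/√(0.0818·1.11e-05) = 1049 rad/s.
Step 3 — f₀ = ω₀/(2π) = 167 Hz.

f₀ = 167 Hz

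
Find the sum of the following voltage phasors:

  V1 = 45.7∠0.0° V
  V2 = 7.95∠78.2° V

Step 1 — Convert each phasor to rectangular form:
  V1 = 45.7·(cos(0.0°) + j·sin(0.0°)) = 45.7 V
  V2 = 7.95·(cos(78.2°) + j·sin(78.2°)) = 1.626 + j7.782 V
Step 2 — Sum components: V_total = 47.33 + j7.782 V.
Step 3 — Convert to polar: |V_total| = 47.96 V, ∠V_total = 9.3°.

V_total = 47.96∠9.3° V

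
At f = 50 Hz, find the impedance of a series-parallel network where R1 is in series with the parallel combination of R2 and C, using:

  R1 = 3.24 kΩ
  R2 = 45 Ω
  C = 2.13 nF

Step 1 — Angular frequency: ω = 2π·f = 2π·50 = 314.2 rad/s.
Step 2 — Component impedances:
  R1: Z = R = 3240 Ω
  R2: Z = R = 45 Ω
  C: Z = 1/(jωC) = -j/(ω·C) = 0 - j1.494e+06 Ω
Step 3 — Parallel branch: R2 || C = 1/(1/R2 + 1/C) = 45 - j0.001355 Ω.
Step 4 — Series with R1: Z_total = R1 + (R2 || C) = 3285 - j0.001355 Ω = 3285∠-0.0° Ω.

Z = 3285 - j0.001355 Ω = 3285∠-0.0° Ω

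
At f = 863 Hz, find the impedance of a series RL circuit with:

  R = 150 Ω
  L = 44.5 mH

Step 1 — Angular frequency: ω = 2π·f = 2π·863 = 5422 rad/s.
Step 2 — Component impedances:
  R: Z = R = 150 Ω
  L: Z = jωL = j·5422·0.0445 = 0 + j241.3 Ω
Step 3 — Series combination: Z_total = R + L = 150 + j241.3 Ω = 284.1∠58.1° Ω.

Z = 150 + j241.3 Ω = 284.1∠58.1° Ω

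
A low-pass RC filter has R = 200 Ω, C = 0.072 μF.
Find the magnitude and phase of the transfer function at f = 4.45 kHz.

Step 1 — Angular frequency: ω = 2π·4450 = 2.796e+04 rad/s.
Step 2 — Transfer function: H(jω) = 1/(1 + jωRC).
Step 3 — Denominator: 1 + jωRC = 1 + j·2.796e+04·200·7.2e-08 = 1 + j0.4026.
Step 4 — H = 0.8605 - j0.3465.
Step 5 — Magnitude: |H| = 0.9276 (-0.7 dB); phase: φ = -21.9°.

|H| = 0.9276 (-0.7 dB), φ = -21.9°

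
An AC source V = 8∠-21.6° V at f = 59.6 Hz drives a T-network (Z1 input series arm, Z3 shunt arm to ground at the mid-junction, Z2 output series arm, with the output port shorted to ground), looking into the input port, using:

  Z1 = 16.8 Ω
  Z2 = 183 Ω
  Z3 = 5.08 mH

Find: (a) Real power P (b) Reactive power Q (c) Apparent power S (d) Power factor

Step 1 — Angular frequency: ω = 2π·f = 2π·59.6 = 374.5 rad/s.
Step 2 — Component impedances:
  Z1: Z = R = 16.8 Ω
  Z2: Z = R = 183 Ω
  Z3: Z = jωL = j·374.5·0.00508 = 0 + j1.902 Ω
Step 3 — With the output port shorted to ground, the output series arm Z2 runs from the junction to ground; the shunt arm Z3 also runs from the junction to ground. They appear in parallel: Z3 || Z2 = 0.01977 + j1.902 Ω.
Step 4 — Series with input arm Z1: Z_in = Z1 + (Z3 || Z2) = 16.82 + j1.902 Ω = 16.93∠6.5° Ω.
Step 5 — Source phasor: V = 8∠-21.6° V = 7.438 - j2.945 V.
Step 6 — Current: I = V / Z = 0.4171 - j0.2223 A = 0.4726∠-28.1° A.
Step 7 — Complex power: S = V·I* = 3.757 + j0.4249 VA.
Step 8 — Real power: P = Re(S) = 3.757 W.
Step 9 — Reactive power: Q = Im(S) = 0.4249 VAR.
Step 10 — Apparent power: |S| = 3.781 VA.
Step 11 — Power factor: PF = P/|S| = 0.9937 (lagging).

(a) P = 3.757 W  (b) Q = 0.4249 VAR  (c) S = 3.781 VA  (d) PF = 0.9937 (lagging)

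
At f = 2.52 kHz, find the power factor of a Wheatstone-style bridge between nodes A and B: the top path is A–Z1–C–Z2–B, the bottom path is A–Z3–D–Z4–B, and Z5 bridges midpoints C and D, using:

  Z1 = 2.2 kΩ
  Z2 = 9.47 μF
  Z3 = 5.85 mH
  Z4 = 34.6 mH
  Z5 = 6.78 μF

Step 1 — Angular frequency: ω = 2π·f = 2π·2520 = 1.583e+04 rad/s.
Step 2 — Component impedances:
  Z1: Z = R = 2200 Ω
  Z2: Z = 1/(jωC) = -j/(ω·C) = 0 - j6.669 Ω
  Z3: Z = jωL = j·1.583e+04·0.00585 = 0 + j92.63 Ω
  Z4: Z = jωL = j·1.583e+04·0.0346 = 0 + j547.8 Ω
  Z5: Z = 1/(jωC) = -j/(ω·C) = 0 - j9.315 Ω
Step 3 — Bridge requires nodal analysis (the Z5 bridge couples midpoints C and D, so the two paths cannot be reduced to a simple series/parallel combination). Setting node B to ground and injecting 1 A at node A, the 3-node admittance system at A, C, D solves to V_A = Z_AB = 3.129 + j76.04 Ω = 76.11∠87.6° Ω.
Step 4 — Power factor: PF = cos(φ) = Re(Z)/|Z| = 3.1293/76.108 = 0.04112.
Step 5 — Type: Im(Z) = 76.04 ⇒ lagging (phase φ = 87.6°).

PF = 0.04112 (lagging, φ = 87.6°)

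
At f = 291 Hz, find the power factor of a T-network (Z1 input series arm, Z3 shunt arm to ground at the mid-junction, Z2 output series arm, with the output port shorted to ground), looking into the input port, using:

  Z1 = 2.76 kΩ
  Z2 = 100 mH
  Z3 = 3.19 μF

Step 1 — Angular frequency: ω = 2π·f = 2π·291 = 1828 rad/s.
Step 2 — Component impedances:
  Z1: Z = R = 2760 Ω
  Z2: Z = jωL = j·1828·0.1 = 0 + j182.8 Ω
  Z3: Z = 1/(jωC) = -j/(ω·C) = 0 - j171.4 Ω
Step 3 — With the output port shorted to ground, the output series arm Z2 runs from the junction to ground; the shunt arm Z3 also runs from the junction to ground. They appear in parallel: Z3 || Z2 = 0 - j2752 Ω.
Step 4 — Series with input arm Z1: Z_in = Z1 + (Z3 || Z2) = 2760 - j2752 Ω = 3898∠-44.9° Ω.
Step 5 — Power factor: PF = cos(φ) = Re(Z)/|Z| = 2760/3898 = 0.7081.
Step 6 — Type: Im(Z) = -2752 ⇒ leading (phase φ = -44.9°).

PF = 0.7081 (leading, φ = -44.9°)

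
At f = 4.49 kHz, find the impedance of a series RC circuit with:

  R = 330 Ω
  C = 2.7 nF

Step 1 — Angular frequency: ω = 2π·f = 2π·4490 = 2.821e+04 rad/s.
Step 2 — Component impedances:
  R: Z = R = 330 Ω
  C: Z = 1/(jωC) = -j/(ω·C) = 0 - j1.313e+04 Ω
Step 3 — Series combination: Z_total = R + C = 330 - j1.313e+04 Ω = 1.313e+04∠-88.6° Ω.

Z = 330 - j1.313e+04 Ω = 1.313e+04∠-88.6° Ω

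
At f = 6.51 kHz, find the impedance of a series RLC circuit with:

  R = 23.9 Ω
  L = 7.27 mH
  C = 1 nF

Step 1 — Angular frequency: ω = 2π·f = 2π·6510 = 4.09e+04 rad/s.
Step 2 — Component impedances:
  R: Z = R = 23.9 Ω
  L: Z = jωL = j·4.09e+04·0.00727 = 0 + j297.4 Ω
  C: Z = 1/(jωC) = -j/(ω·C) = 0 - j2.445e+04 Ω
Step 3 — Series combination: Z_total = R + L + C = 23.9 - j2.415e+04 Ω = 2.415e+04∠-89.9° Ω.

Z = 23.9 - j2.415e+04 Ω = 2.415e+04∠-89.9° Ω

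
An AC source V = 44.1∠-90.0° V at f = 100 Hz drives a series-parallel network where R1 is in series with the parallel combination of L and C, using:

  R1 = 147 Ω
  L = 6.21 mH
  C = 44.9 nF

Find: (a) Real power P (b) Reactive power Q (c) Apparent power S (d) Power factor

Step 1 — Angular frequency: ω = 2π·f = 2π·100 = 628.3 rad/s.
Step 2 — Component impedances:
  R1: Z = R = 147 Ω
  L: Z = jωL = j·628.3·0.00621 = 0 + j3.902 Ω
  C: Z = 1/(jωC) = -j/(ω·C) = 0 - j3.545e+04 Ω
Step 3 — Parallel branch: L || C = 1/(1/L + 1/C) = 0 + j3.902 Ω.
Step 4 — Series with R1: Z_total = R1 + (L || C) = 147 + j3.902 Ω = 147.1∠1.5° Ω.
Step 5 — Source phasor: V = 44.1∠-90.0° V = 0 - j44.1 V.
Step 6 — Current: I = V / Z = -0.007958 - j0.2998 A = 0.2999∠-91.5° A.
Step 7 — Complex power: S = V·I* = 13.22 + j0.351 VA.
Step 8 — Real power: P = Re(S) = 13.22 W.
Step 9 — Reactive power: Q = Im(S) = 0.351 VAR.
Step 10 — Apparent power: |S| = 13.23 VA.
Step 11 — Power factor: PF = P/|S| = 0.9996 (lagging).

(a) P = 13.22 W  (b) Q = 0.351 VAR  (c) S = 13.23 VA  (d) PF = 0.9996 (lagging)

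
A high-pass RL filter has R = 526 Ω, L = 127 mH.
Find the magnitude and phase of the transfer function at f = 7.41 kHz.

Step 1 — Angular frequency: ω = 2π·7410 = 4.656e+04 rad/s.
Step 2 — Transfer function: H(jω) = jωL/(R + jωL).
Step 3 — Numerator jωL = j·5913; denominator R + jωL = 526 + j5913.
Step 4 — H = 0.9921 + j0.08826.
Step 5 — Magnitude: |H| = 0.9961 (-0.0 dB); phase: φ = 5.1°.

|H| = 0.9961 (-0.0 dB), φ = 5.1°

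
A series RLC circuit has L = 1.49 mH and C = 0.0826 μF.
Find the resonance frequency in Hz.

Step 1 — Resonance condition Im(Z)=0 gives ω₀ = 1/√(LC).
Step 2 — ω₀ = 1/√(0.00149·8.26e-08) = 9.014e+04 rad/s.
Step 3 — f₀ = ω₀/(2π) = 1.435e+04 Hz.

f₀ = 1.435e+04 Hz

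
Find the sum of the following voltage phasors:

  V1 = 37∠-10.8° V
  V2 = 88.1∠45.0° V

Step 1 — Convert each phasor to rectangular form:
  V1 = 37·(cos(-10.8°) + j·sin(-10.8°)) = 36.34 - j6.933 V
  V2 = 88.1·(cos(45.0°) + j·sin(45.0°)) = 62.3 + j62.3 V
Step 2 — Sum components: V_total = 98.64 + j55.36 V.
Step 3 — Convert to polar: |V_total| = 113.1 V, ∠V_total = 29.3°.

V_total = 113.1∠29.3° V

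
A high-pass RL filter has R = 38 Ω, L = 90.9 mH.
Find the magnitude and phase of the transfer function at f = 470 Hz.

Step 1 — Angular frequency: ω = 2π·470 = 2953 rad/s.
Step 2 — Transfer function: H(jω) = jωL/(R + jωL).
Step 3 — Numerator jωL = j·268.4; denominator R + jωL = 38 + j268.4.
Step 4 — H = 0.9804 + j0.1388.
Step 5 — Magnitude: |H| = 0.9901 (-0.1 dB); phase: φ = 8.1°.

|H| = 0.9901 (-0.1 dB), φ = 8.1°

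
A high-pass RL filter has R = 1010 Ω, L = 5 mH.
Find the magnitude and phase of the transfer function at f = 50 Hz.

Step 1 — Angular frequency: ω = 2π·50 = 314.2 rad/s.
Step 2 — Transfer function: H(jω) = jωL/(R + jωL).
Step 3 — Numerator jωL = j·1.571; denominator R + jωL = 1010 + j1.571.
Step 4 — H = 2.419e-06 + j0.001555.
Step 5 — Magnitude: |H| = 0.001555 (-56.2 dB); phase: φ = 89.9°.

|H| = 0.001555 (-56.2 dB), φ = 89.9°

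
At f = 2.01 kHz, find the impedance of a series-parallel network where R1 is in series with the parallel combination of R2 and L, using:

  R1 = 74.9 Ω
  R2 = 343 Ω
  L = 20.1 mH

Step 1 — Angular frequency: ω = 2π·f = 2π·2010 = 1.263e+04 rad/s.
Step 2 — Component impedances:
  R1: Z = R = 74.9 Ω
  R2: Z = R = 343 Ω
  L: Z = jωL = j·1.263e+04·0.0201 = 0 + j253.8 Ω
Step 3 — Parallel branch: R2 || L = 1/(1/R2 + 1/L) = 121.4 + j164 Ω.
Step 4 — Series with R1: Z_total = R1 + (R2 || L) = 196.3 + j164 Ω = 255.8∠39.9° Ω.

Z = 196.3 + j164 Ω = 255.8∠39.9° Ω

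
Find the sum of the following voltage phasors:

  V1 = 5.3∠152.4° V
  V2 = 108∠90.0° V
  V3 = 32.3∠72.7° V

Step 1 — Convert each phasor to rectangular form:
  V1 = 5.3·(cos(152.4°) + j·sin(152.4°)) = -4.697 + j2.455 V
  V2 = 108·(cos(90.0°) + j·sin(90.0°)) = 0 + j108 V
  V3 = 32.3·(cos(72.7°) + j·sin(72.7°)) = 9.605 + j30.84 V
Step 2 — Sum components: V_total = 4.908 + j141.3 V.
Step 3 — Convert to polar: |V_total| = 141.4 V, ∠V_total = 88.0°.

V_total = 141.4∠88.0° V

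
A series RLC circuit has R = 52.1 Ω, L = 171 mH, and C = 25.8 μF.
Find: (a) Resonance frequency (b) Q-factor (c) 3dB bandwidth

Step 1 — Resonance: ω₀ = 1/√(LC) = 1/√(0.171·2.58e-05) = 476.1 rad/s.
Step 2 — f₀ = ω₀/(2π) = 75.77 Hz.
Step 3 — Series Q: Q = ω₀L/R = 476.1·0.171/52.1 = 1.563.
Step 4 — Bandwidth: Δω = ω₀/Q = 304.7 rad/s; BW = Δω/(2π) = 48.49 Hz.

(a) f₀ = 75.77 Hz  (b) Q = 1.563  (c) BW = 48.49 Hz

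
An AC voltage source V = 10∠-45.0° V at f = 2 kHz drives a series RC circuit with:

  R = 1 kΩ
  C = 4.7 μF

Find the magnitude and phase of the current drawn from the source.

Step 1 — Angular frequency: ω = 2π·f = 2π·2000 = 1.257e+04 rad/s.
Step 2 — Component impedances:
  R: Z = R = 1000 Ω
  C: Z = 1/(jωC) = -j/(ω·C) = 0 - j16.93 Ω
Step 3 — Series combination: Z_total = R + C = 1000 - j16.93 Ω = 1000∠-1.0° Ω.
Step 4 — Source phasor: V = 10∠-45.0° V = 7.071 - j7.071 V.
Step 5 — Ohm's law: I = V / Z_total = (7.071 - j7.071) / (1000 - j16.93) = 0.007189 - j0.006949 A.
Step 6 — Convert to polar: |I| = 0.009999 A, ∠I = -44.0°.

I = 0.009999∠-44.0° A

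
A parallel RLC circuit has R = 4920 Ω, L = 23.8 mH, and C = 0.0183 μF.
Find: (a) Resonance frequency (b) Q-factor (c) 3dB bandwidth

Step 1 — Resonance: ω₀ = 1/√(LC) = 1/√(0.0238·1.83e-08) = 4.792e+04 rad/s.
Step 2 — f₀ = ω₀/(2π) = 7626 Hz.
Step 3 — Parallel Q: Q = R/(ω₀L) = 4920/(4.792e+04·0.0238) = 4.314.
Step 4 — Bandwidth: Δω = ω₀/Q = 1.111e+04 rad/s; BW = Δω/(2π) = 1768 Hz.

(a) f₀ = 7626 Hz  (b) Q = 4.314  (c) BW = 1768 Hz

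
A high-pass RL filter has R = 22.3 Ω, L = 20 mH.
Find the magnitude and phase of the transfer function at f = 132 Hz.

Step 1 — Angular frequency: ω = 2π·132 = 829.4 rad/s.
Step 2 — Transfer function: H(jω) = jωL/(R + jωL).
Step 3 — Numerator jωL = j·16.59; denominator R + jωL = 22.3 + j16.59.
Step 4 — H = 0.3562 + j0.4789.
Step 5 — Magnitude: |H| = 0.5968 (-4.5 dB); phase: φ = 53.4°.

|H| = 0.5968 (-4.5 dB), φ = 53.4°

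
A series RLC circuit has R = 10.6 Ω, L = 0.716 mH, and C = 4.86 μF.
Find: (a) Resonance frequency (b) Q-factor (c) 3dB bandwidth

Step 1 — Resonance: ω₀ = 1/√(LC) = 1/√(0.000716·4.86e-06) = 1.695e+04 rad/s.
Step 2 — f₀ = ω₀/(2π) = 2698 Hz.
Step 3 — Series Q: Q = ω₀L/R = 1.695e+04·0.000716/10.6 = 1.145.
Step 4 — Bandwidth: Δω = ω₀/Q = 1.48e+04 rad/s; BW = Δω/(2π) = 2356 Hz.

(a) f₀ = 2698 Hz  (b) Q = 1.145  (c) BW = 2356 Hz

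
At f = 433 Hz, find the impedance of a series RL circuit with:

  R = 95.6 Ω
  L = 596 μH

Step 1 — Angular frequency: ω = 2π·f = 2π·433 = 2721 rad/s.
Step 2 — Component impedances:
  R: Z = R = 95.6 Ω
  L: Z = jωL = j·2721·0.000596 = 0 + j1.621 Ω
Step 3 — Series combination: Z_total = R + L = 95.6 + j1.621 Ω = 95.61∠1.0° Ω.

Z = 95.6 + j1.621 Ω = 95.61∠1.0° Ω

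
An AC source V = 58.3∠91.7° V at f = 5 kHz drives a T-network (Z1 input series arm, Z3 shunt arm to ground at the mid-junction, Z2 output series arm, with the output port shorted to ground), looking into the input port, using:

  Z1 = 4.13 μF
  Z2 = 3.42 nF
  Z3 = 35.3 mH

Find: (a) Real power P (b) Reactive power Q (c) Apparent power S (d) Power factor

Step 1 — Angular frequency: ω = 2π·f = 2π·5000 = 3.142e+04 rad/s.
Step 2 — Component impedances:
  Z1: Z = 1/(jωC) = -j/(ω·C) = 0 - j7.707 Ω
  Z2: Z = 1/(jωC) = -j/(ω·C) = 0 - j9307 Ω
  Z3: Z = jωL = j·3.142e+04·0.0353 = 0 + j1109 Ω
Step 3 — With the output port shorted to ground, the output series arm Z2 runs from the junction to ground; the shunt arm Z3 also runs from the junction to ground. They appear in parallel: Z3 || Z2 = 0 + j1259 Ω.
Step 4 — Series with input arm Z1: Z_in = Z1 + (Z3 || Z2) = 0 + j1251 Ω = 1251∠90.0° Ω.
Step 5 — Source phasor: V = 58.3∠91.7° V = -1.73 + j58.27 V.
Step 6 — Current: I = V / Z = 0.04657 + j0.001382 A = 0.04659∠1.7° A.
Step 7 — Complex power: S = V·I* = 0 + j2.716 VA.
Step 8 — Real power: P = Re(S) = 0 W.
Step 9 — Reactive power: Q = Im(S) = 2.716 VAR.
Step 10 — Apparent power: |S| = 2.716 VA.
Step 11 — Power factor: PF = P/|S| = 0 (lagging).

(a) P = 0 W  (b) Q = 2.716 VAR  (c) S = 2.716 VA  (d) PF = 0 (lagging)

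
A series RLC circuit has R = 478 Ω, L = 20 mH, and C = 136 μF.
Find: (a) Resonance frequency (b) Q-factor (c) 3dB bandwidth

Step 1 — Resonance: ω₀ = 1/√(LC) = 1/√(0.02·0.000136) = 606.3 rad/s.
Step 2 — f₀ = ω₀/(2π) = 96.5 Hz.
Step 3 — Series Q: Q = ω₀L/R = 606.3·0.02/478 = 0.02537.
Step 4 — Bandwidth: Δω = ω₀/Q = 2.39e+04 rad/s; BW = Δω/(2π) = 3804 Hz.

(a) f₀ = 96.5 Hz  (b) Q = 0.02537  (c) BW = 3804 Hz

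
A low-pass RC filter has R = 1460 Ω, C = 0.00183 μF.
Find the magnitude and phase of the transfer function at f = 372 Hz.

Step 1 — Angular frequency: ω = 2π·372 = 2337 rad/s.
Step 2 — Transfer function: H(jω) = 1/(1 + jωRC).
Step 3 — Denominator: 1 + jωRC = 1 + j·2337·1460·1.83e-09 = 1 + j0.006245.
Step 4 — H = 1 - j0.006245.
Step 5 — Magnitude: |H| = 1 (-0.0 dB); phase: φ = -0.4°.

|H| = 1 (-0.0 dB), φ = -0.4°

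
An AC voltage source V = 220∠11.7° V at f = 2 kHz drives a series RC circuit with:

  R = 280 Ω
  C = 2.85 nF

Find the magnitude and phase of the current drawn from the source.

Step 1 — Angular frequency: ω = 2π·f = 2π·2000 = 1.257e+04 rad/s.
Step 2 — Component impedances:
  R: Z = R = 280 Ω
  C: Z = 1/(jωC) = -j/(ω·C) = 0 - j2.792e+04 Ω
Step 3 — Series combination: Z_total = R + C = 280 - j2.792e+04 Ω = 2.792e+04∠-89.4° Ω.
Step 4 — Source phasor: V = 220∠11.7° V = 215.4 + j44.61 V.
Step 5 — Ohm's law: I = V / Z_total = (215.4 + j44.61) / (280 - j2.792e+04) = -0.00152 + j0.007731 A.
Step 6 — Convert to polar: |I| = 0.007879 A, ∠I = 101.1°.

I = 0.007879∠101.1° A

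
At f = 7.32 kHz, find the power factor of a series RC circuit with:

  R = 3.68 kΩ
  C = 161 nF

Step 1 — Angular frequency: ω = 2π·f = 2π·7320 = 4.599e+04 rad/s.
Step 2 — Component impedances:
  R: Z = R = 3680 Ω
  C: Z = 1/(jωC) = -j/(ω·C) = 0 - j135 Ω
Step 3 — Series combination: Z_total = R + C = 3680 - j135 Ω = 3682∠-2.1° Ω.
Step 4 — Power factor: PF = cos(φ) = Re(Z)/|Z| = 3680/3682.5 = 0.9993.
Step 5 — Type: Im(Z) = -135 ⇒ leading (phase φ = -2.1°).

PF = 0.9993 (leading, φ = -2.1°)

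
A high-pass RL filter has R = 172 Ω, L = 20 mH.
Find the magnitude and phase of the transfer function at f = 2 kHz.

Step 1 — Angular frequency: ω = 2π·2000 = 1.257e+04 rad/s.
Step 2 — Transfer function: H(jω) = jωL/(R + jωL).
Step 3 — Numerator jωL = j·251.3; denominator R + jωL = 172 + j251.3.
Step 4 — H = 0.681 + j0.4661.
Step 5 — Magnitude: |H| = 0.8252 (-1.7 dB); phase: φ = 34.4°.

|H| = 0.8252 (-1.7 dB), φ = 34.4°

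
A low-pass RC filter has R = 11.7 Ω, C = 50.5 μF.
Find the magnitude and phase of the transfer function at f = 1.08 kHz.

Step 1 — Angular frequency: ω = 2π·1080 = 6786 rad/s.
Step 2 — Transfer function: H(jω) = 1/(1 + jωRC).
Step 3 — Denominator: 1 + jωRC = 1 + j·6786·11.7·5.05e-05 = 1 + j4.009.
Step 4 — H = 0.05856 - j0.2348.
Step 5 — Magnitude: |H| = 0.242 (-12.3 dB); phase: φ = -76.0°.

|H| = 0.242 (-12.3 dB), φ = -76.0°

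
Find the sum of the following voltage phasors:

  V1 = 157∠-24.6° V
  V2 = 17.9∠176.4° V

Step 1 — Convert each phasor to rectangular form:
  V1 = 157·(cos(-24.6°) + j·sin(-24.6°)) = 142.8 - j65.36 V
  V2 = 17.9·(cos(176.4°) + j·sin(176.4°)) = -17.86 + j1.124 V
Step 2 — Sum components: V_total = 124.9 - j64.23 V.
Step 3 — Convert to polar: |V_total| = 140.4 V, ∠V_total = -27.2°.

V_total = 140.4∠-27.2° V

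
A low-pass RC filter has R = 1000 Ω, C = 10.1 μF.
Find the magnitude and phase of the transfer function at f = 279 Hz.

Step 1 — Angular frequency: ω = 2π·279 = 1753 rad/s.
Step 2 — Transfer function: H(jω) = 1/(1 + jωRC).
Step 3 — Denominator: 1 + jωRC = 1 + j·1753·1000·1.01e-05 = 1 + j17.71.
Step 4 — H = 0.00318 - j0.0563.
Step 5 — Magnitude: |H| = 0.05639 (-25.0 dB); phase: φ = -86.8°.

|H| = 0.05639 (-25.0 dB), φ = -86.8°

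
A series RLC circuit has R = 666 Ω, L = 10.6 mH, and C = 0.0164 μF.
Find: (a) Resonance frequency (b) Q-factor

Step 1 — Resonance condition Im(Z)=0 gives ω₀ = 1/√(LC).
Step 2 — ω₀ = 1/√(0.0106·1.64e-08) = 7.584e+04 rad/s.
Step 3 — f₀ = ω₀/(2π) = 1.207e+04 Hz.
Step 4 — Series Q: Q = ω₀L/R = 7.584e+04·0.0106/666 = 1.207.

(a) f₀ = 1.207e+04 Hz  (b) Q = 1.207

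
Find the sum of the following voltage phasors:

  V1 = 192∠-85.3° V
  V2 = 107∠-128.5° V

Step 1 — Convert each phasor to rectangular form:
  V1 = 192·(cos(-85.3°) + j·sin(-85.3°)) = 15.73 - j191.4 V
  V2 = 107·(cos(-128.5°) + j·sin(-128.5°)) = -66.61 - j83.74 V
Step 2 — Sum components: V_total = -50.88 - j275.1 V.
Step 3 — Convert to polar: |V_total| = 279.8 V, ∠V_total = -100.5°.

V_total = 279.8∠-100.5° V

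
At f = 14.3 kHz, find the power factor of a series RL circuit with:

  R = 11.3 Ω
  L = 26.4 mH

Step 1 — Angular frequency: ω = 2π·f = 2π·1.43e+04 = 8.985e+04 rad/s.
Step 2 — Component impedances:
  R: Z = R = 11.3 Ω
  L: Z = jωL = j·8.985e+04·0.0264 = 0 + j2372 Ω
Step 3 — Series combination: Z_total = R + L = 11.3 + j2372 Ω = 2372∠89.7° Ω.
Step 4 — Power factor: PF = cos(φ) = Re(Z)/|Z| = 11.3/2372 = 0.004764.
Step 5 — Type: Im(Z) = 2372 ⇒ lagging (phase φ = 89.7°).

PF = 0.004764 (lagging, φ = 89.7°)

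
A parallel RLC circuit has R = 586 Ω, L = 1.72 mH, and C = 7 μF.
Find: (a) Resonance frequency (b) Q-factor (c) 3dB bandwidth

Step 1 — Resonance: ω₀ = 1/√(LC) = 1/√(0.00172·7e-06) = 9114 rad/s.
Step 2 — f₀ = ω₀/(2π) = 1450 Hz.
Step 3 — Parallel Q: Q = R/(ω₀L) = 586/(9114·0.00172) = 37.38.
Step 4 — Bandwidth: Δω = ω₀/Q = 243.8 rad/s; BW = Δω/(2π) = 38.8 Hz.

(a) f₀ = 1450 Hz  (b) Q = 37.38  (c) BW = 38.8 Hz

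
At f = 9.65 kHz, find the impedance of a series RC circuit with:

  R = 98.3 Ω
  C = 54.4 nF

Step 1 — Angular frequency: ω = 2π·f = 2π·9650 = 6.063e+04 rad/s.
Step 2 — Component impedances:
  R: Z = R = 98.3 Ω
  C: Z = 1/(jωC) = -j/(ω·C) = 0 - j303.2 Ω
Step 3 — Series combination: Z_total = R + C = 98.3 - j303.2 Ω = 318.7∠-72.0° Ω.

Z = 98.3 - j303.2 Ω = 318.7∠-72.0° Ω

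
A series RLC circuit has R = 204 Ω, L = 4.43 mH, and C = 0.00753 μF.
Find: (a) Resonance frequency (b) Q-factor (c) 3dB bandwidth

Step 1 — Resonance: ω₀ = 1/√(LC) = 1/√(0.00443·7.53e-09) = 1.731e+05 rad/s.
Step 2 — f₀ = ω₀/(2π) = 2.756e+04 Hz.
Step 3 — Series Q: Q = ω₀L/R = 1.731e+05·0.00443/204 = 3.76.
Step 4 — Bandwidth: Δω = ω₀/Q = 4.605e+04 rad/s; BW = Δω/(2π) = 7329 Hz.

(a) f₀ = 2.756e+04 Hz  (b) Q = 3.76  (c) BW = 7329 Hz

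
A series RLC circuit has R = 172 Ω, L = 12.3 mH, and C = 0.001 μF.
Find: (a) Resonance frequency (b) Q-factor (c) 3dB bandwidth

Step 1 — Resonance: ω₀ = 1/√(LC) = 1/√(0.0123·1e-09) = 2.851e+05 rad/s.
Step 2 — f₀ = ω₀/(2π) = 4.538e+04 Hz.
Step 3 — Series Q: Q = ω₀L/R = 2.851e+05·0.0123/172 = 20.39.
Step 4 — Bandwidth: Δω = ω₀/Q = 1.398e+04 rad/s; BW = Δω/(2π) = 2226 Hz.

(a) f₀ = 4.538e+04 Hz  (b) Q = 20.39  (c) BW = 2226 Hz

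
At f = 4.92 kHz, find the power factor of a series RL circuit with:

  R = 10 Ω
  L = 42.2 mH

Step 1 — Angular frequency: ω = 2π·f = 2π·4920 = 3.091e+04 rad/s.
Step 2 — Component impedances:
  R: Z = R = 10 Ω
  L: Z = jωL = j·3.091e+04·0.0422 = 0 + j1305 Ω
Step 3 — Series combination: Z_total = R + L = 10 + j1305 Ω = 1305∠89.6° Ω.
Step 4 — Power factor: PF = cos(φ) = Re(Z)/|Z| = 10/1304.6 = 0.007665.
Step 5 — Type: Im(Z) = 1305 ⇒ lagging (phase φ = 89.6°).

PF = 0.007665 (lagging, φ = 89.6°)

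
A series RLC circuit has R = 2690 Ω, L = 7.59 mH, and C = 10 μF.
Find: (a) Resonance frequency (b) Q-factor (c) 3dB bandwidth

Step 1 — Resonance condition Im(Z)=0 gives ω₀ = 1/√(LC).
Step 2 — ω₀ = 1/√(0.00759·1e-05) = 3630 rad/s.
Step 3 — f₀ = ω₀/(2π) = 577.7 Hz.
Step 4 — Series Q: Q = ω₀L/R = 3630·0.00759/2690 = 0.01024.
Step 5 — 3dB bandwidth: Δω = ω₀/Q = 3.544e+05 rad/s; BW = Δω/(2π) = 5.641e+04 Hz.

(a) f₀ = 577.7 Hz  (b) Q = 0.01024  (c) BW = 5.641e+04 Hz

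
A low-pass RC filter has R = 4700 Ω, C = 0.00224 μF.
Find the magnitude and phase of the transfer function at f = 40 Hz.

Step 1 — Angular frequency: ω = 2π·40 = 251.3 rad/s.
Step 2 — Transfer function: H(jω) = 1/(1 + jωRC).
Step 3 — Denominator: 1 + jωRC = 1 + j·251.3·4700·2.24e-09 = 1 + j0.002646.
Step 4 — H = 1 - j0.002646.
Step 5 — Magnitude: |H| = 1 (-0.0 dB); phase: φ = -0.2°.

|H| = 1 (-0.0 dB), φ = -0.2°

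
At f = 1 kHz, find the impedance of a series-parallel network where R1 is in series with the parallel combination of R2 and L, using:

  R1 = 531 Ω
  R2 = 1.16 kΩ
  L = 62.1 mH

Step 1 — Angular frequency: ω = 2π·f = 2π·1000 = 6283 rad/s.
Step 2 — Component impedances:
  R1: Z = R = 531 Ω
  R2: Z = R = 1160 Ω
  L: Z = jωL = j·6283·0.0621 = 0 + j390.2 Ω
Step 3 — Parallel branch: R2 || L = 1/(1/R2 + 1/L) = 117.9 + j350.5 Ω.
Step 4 — Series with R1: Z_total = R1 + (R2 || L) = 648.9 + j350.5 Ω = 737.5∠28.4° Ω.

Z = 648.9 + j350.5 Ω = 737.5∠28.4° Ω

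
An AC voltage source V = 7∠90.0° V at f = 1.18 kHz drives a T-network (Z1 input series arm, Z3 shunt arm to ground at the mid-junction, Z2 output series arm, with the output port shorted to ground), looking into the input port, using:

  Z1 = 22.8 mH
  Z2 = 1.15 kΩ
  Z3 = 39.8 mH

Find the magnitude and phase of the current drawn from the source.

Step 1 — Angular frequency: ω = 2π·f = 2π·1180 = 7414 rad/s.
Step 2 — Component impedances:
  Z1: Z = jωL = j·7414·0.0228 = 0 + j169 Ω
  Z2: Z = R = 1150 Ω
  Z3: Z = jωL = j·7414·0.0398 = 0 + j295.1 Ω
Step 3 — With the output port shorted to ground, the output series arm Z2 runs from the junction to ground; the shunt arm Z3 also runs from the junction to ground. They appear in parallel: Z3 || Z2 = 71.04 + j276.9 Ω.
Step 4 — Series with input arm Z1: Z_in = Z1 + (Z3 || Z2) = 71.04 + j445.9 Ω = 451.5∠80.9° Ω.
Step 5 — Source phasor: V = 7∠90.0° V = 0 + j7 V.
Step 6 — Ohm's law: I = V / Z_total = (0 + j7) / (71.04 + j445.9) = 0.01531 + j0.002439 A.
Step 7 — Convert to polar: |I| = 0.0155 A, ∠I = 9.1°.

I = 0.0155∠9.1° A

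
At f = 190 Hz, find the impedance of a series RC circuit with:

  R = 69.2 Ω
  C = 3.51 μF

Step 1 — Angular frequency: ω = 2π·f = 2π·190 = 1194 rad/s.
Step 2 — Component impedances:
  R: Z = R = 69.2 Ω
  C: Z = 1/(jωC) = -j/(ω·C) = 0 - j238.6 Ω
Step 3 — Series combination: Z_total = R + C = 69.2 - j238.6 Ω = 248.5∠-73.8° Ω.

Z = 69.2 - j238.6 Ω = 248.5∠-73.8° Ω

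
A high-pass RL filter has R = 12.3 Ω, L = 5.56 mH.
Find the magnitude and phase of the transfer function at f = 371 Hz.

Step 1 — Angular frequency: ω = 2π·371 = 2331 rad/s.
Step 2 — Transfer function: H(jω) = jωL/(R + jωL).
Step 3 — Numerator jωL = j·12.96; denominator R + jωL = 12.3 + j12.96.
Step 4 — H = 0.5261 + j0.4993.
Step 5 — Magnitude: |H| = 0.7254 (-2.8 dB); phase: φ = 43.5°.

|H| = 0.7254 (-2.8 dB), φ = 43.5°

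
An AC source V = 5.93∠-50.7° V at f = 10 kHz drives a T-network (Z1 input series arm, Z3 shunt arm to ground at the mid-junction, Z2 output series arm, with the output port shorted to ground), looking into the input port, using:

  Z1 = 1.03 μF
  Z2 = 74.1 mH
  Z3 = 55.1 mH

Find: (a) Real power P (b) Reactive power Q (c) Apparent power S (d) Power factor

Step 1 — Angular frequency: ω = 2π·f = 2π·1e+04 = 6.283e+04 rad/s.
Step 2 — Component impedances:
  Z1: Z = 1/(jωC) = -j/(ω·C) = 0 - j15.45 Ω
  Z2: Z = jωL = j·6.283e+04·0.0741 = 0 + j4656 Ω
  Z3: Z = jωL = j·6.283e+04·0.0551 = 0 + j3462 Ω
Step 3 — With the output port shorted to ground, the output series arm Z2 runs from the junction to ground; the shunt arm Z3 also runs from the junction to ground. They appear in parallel: Z3 || Z2 = 0 + j1986 Ω.
Step 4 — Series with input arm Z1: Z_in = Z1 + (Z3 || Z2) = 0 + j1970 Ω = 1970∠90.0° Ω.
Step 5 — Source phasor: V = 5.93∠-50.7° V = 3.756 - j4.589 V.
Step 6 — Current: I = V / Z = -0.002329 - j0.001906 A = 0.00301∠-140.7° A.
Step 7 — Complex power: S = V·I* = 0 + j0.01785 VA.
Step 8 — Real power: P = Re(S) = 0 W.
Step 9 — Reactive power: Q = Im(S) = 0.01785 VAR.
Step 10 — Apparent power: |S| = 0.01785 VA.
Step 11 — Power factor: PF = P/|S| = 0 (lagging).

(a) P = 0 W  (b) Q = 0.01785 VAR  (c) S = 0.01785 VA  (d) PF = 0 (lagging)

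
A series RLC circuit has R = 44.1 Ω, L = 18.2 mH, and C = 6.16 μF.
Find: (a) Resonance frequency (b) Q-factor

Step 1 — Resonance condition Im(Z)=0 gives ω₀ = 1/√(LC).
Step 2 — ω₀ = 1/√(0.0182·6.16e-06) = 2987 rad/s.
Step 3 — f₀ = ω₀/(2π) = 475.3 Hz.
Step 4 — Series Q: Q = ω₀L/R = 2987·0.0182/44.1 = 1.233.

(a) f₀ = 475.3 Hz  (b) Q = 1.233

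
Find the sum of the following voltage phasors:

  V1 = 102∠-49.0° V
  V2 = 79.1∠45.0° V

Step 1 — Convert each phasor to rectangular form:
  V1 = 102·(cos(-49.0°) + j·sin(-49.0°)) = 66.92 - j76.98 V
  V2 = 79.1·(cos(45.0°) + j·sin(45.0°)) = 55.93 + j55.93 V
Step 2 — Sum components: V_total = 122.9 - j21.05 V.
Step 3 — Convert to polar: |V_total| = 124.6 V, ∠V_total = -9.7°.

V_total = 124.6∠-9.7° V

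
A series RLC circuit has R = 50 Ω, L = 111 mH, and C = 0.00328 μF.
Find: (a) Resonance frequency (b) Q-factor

Step 1 — Resonance condition Im(Z)=0 gives ω₀ = 1/√(LC).
Step 2 — ω₀ = 1/√(0.111·3.28e-09) = 5.241e+04 rad/s.
Step 3 — f₀ = ω₀/(2π) = 8341 Hz.
Step 4 — Series Q: Q = ω₀L/R = 5.241e+04·0.111/50 = 116.3.

(a) f₀ = 8341 Hz  (b) Q = 116.3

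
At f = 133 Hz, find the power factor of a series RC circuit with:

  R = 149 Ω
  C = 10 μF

Step 1 — Angular frequency: ω = 2π·f = 2π·133 = 835.7 rad/s.
Step 2 — Component impedances:
  R: Z = R = 149 Ω
  C: Z = 1/(jωC) = -j/(ω·C) = 0 - j119.7 Ω
Step 3 — Series combination: Z_total = R + C = 149 - j119.7 Ω = 191.1∠-38.8° Ω.
Step 4 — Power factor: PF = cos(φ) = Re(Z)/|Z| = 149/191.1 = 0.7797.
Step 5 — Type: Im(Z) = -119.7 ⇒ leading (phase φ = -38.8°).

PF = 0.7797 (leading, φ = -38.8°)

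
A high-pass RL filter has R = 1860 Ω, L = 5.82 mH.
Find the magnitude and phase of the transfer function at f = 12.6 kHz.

Step 1 — Angular frequency: ω = 2π·1.26e+04 = 7.917e+04 rad/s.
Step 2 — Transfer function: H(jω) = jωL/(R + jωL).
Step 3 — Numerator jωL = j·460.8; denominator R + jωL = 1860 + j460.8.
Step 4 — H = 0.05782 + j0.2334.
Step 5 — Magnitude: |H| = 0.2405 (-12.4 dB); phase: φ = 76.1°.

|H| = 0.2405 (-12.4 dB), φ = 76.1°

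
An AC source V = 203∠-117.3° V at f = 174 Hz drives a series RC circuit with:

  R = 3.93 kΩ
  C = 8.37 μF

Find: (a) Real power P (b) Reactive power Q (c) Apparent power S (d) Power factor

Step 1 — Angular frequency: ω = 2π·f = 2π·174 = 1093 rad/s.
Step 2 — Component impedances:
  R: Z = R = 3930 Ω
  C: Z = 1/(jωC) = -j/(ω·C) = 0 - j109.3 Ω
Step 3 — Series combination: Z_total = R + C = 3930 - j109.3 Ω = 3932∠-1.6° Ω.
Step 4 — Source phasor: V = 203∠-117.3° V = -93.11 - j180.4 V.
Step 5 — Current: I = V / Z = -0.0224 - j0.04652 A = 0.05163∠-115.7° A.
Step 6 — Complex power: S = V·I* = 10.48 - j0.2914 VA.
Step 7 — Real power: P = Re(S) = 10.48 W.
Step 8 — Reactive power: Q = Im(S) = -0.2914 VAR.
Step 9 — Apparent power: |S| = 10.48 VA.
Step 10 — Power factor: PF = P/|S| = 0.9996 (leading).

(a) P = 10.48 W  (b) Q = -0.2914 VAR  (c) S = 10.48 VA  (d) PF = 0.9996 (leading)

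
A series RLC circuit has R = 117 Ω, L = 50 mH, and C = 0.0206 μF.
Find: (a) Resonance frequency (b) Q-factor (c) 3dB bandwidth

Step 1 — Resonance: ω₀ = 1/√(LC) = 1/√(0.05·2.06e-08) = 3.116e+04 rad/s.
Step 2 — f₀ = ω₀/(2π) = 4959 Hz.
Step 3 — Series Q: Q = ω₀L/R = 3.116e+04·0.05/117 = 13.32.
Step 4 — Bandwidth: Δω = ω₀/Q = 2340 rad/s; BW = Δω/(2π) = 372.4 Hz.

(a) f₀ = 4959 Hz  (b) Q = 13.32  (c) BW = 372.4 Hz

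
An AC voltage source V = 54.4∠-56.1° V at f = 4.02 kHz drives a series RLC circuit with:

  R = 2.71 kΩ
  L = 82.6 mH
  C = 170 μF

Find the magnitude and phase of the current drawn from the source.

Step 1 — Angular frequency: ω = 2π·f = 2π·4020 = 2.526e+04 rad/s.
Step 2 — Component impedances:
  R: Z = R = 2710 Ω
  L: Z = jωL = j·2.526e+04·0.0826 = 0 + j2086 Ω
  C: Z = 1/(jωC) = -j/(ω·C) = 0 - j0.2329 Ω
Step 3 — Series combination: Z_total = R + L + C = 2710 + j2086 Ω = 3420∠37.6° Ω.
Step 4 — Source phasor: V = 54.4∠-56.1° V = 30.34 - j45.15 V.
Step 5 — Ohm's law: I = V / Z_total = (30.34 - j45.15) / (2710 + j2086) = -0.001023 - j0.01587 A.
Step 6 — Convert to polar: |I| = 0.01591 A, ∠I = -93.7°.

I = 0.01591∠-93.7° A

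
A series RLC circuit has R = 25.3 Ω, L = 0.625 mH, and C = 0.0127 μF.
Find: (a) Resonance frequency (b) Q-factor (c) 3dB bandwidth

Step 1 — Resonance: ω₀ = 1/√(LC) = 1/√(0.000625·1.27e-08) = 3.549e+05 rad/s.
Step 2 — f₀ = ω₀/(2π) = 5.649e+04 Hz.
Step 3 — Series Q: Q = ω₀L/R = 3.549e+05·0.000625/25.3 = 8.768.
Step 4 — Bandwidth: Δω = ω₀/Q = 4.048e+04 rad/s; BW = Δω/(2π) = 6443 Hz.

(a) f₀ = 5.649e+04 Hz  (b) Q = 8.768  (c) BW = 6443 Hz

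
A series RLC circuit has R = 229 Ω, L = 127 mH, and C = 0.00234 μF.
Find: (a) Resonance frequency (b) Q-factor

Step 1 — Resonance condition Im(Z)=0 gives ω₀ = 1/√(LC).
Step 2 — ω₀ = 1/√(0.127·2.34e-09) = 5.801e+04 rad/s.
Step 3 — f₀ = ω₀/(2π) = 9232 Hz.
Step 4 — Series Q: Q = ω₀L/R = 5.801e+04·0.127/229 = 32.17.

(a) f₀ = 9232 Hz  (b) Q = 32.17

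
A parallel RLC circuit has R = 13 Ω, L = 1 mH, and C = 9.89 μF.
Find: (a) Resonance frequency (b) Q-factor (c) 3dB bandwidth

Step 1 — Resonance: ω₀ = 1/√(LC) = 1/√(0.001·9.89e-06) = 1.006e+04 rad/s.
Step 2 — f₀ = ω₀/(2π) = 1600 Hz.
Step 3 — Parallel Q: Q = R/(ω₀L) = 13/(1.006e+04·0.001) = 1.293.
Step 4 — Bandwidth: Δω = ω₀/Q = 7778 rad/s; BW = Δω/(2π) = 1238 Hz.

(a) f₀ = 1600 Hz  (b) Q = 1.293  (c) BW = 1238 Hz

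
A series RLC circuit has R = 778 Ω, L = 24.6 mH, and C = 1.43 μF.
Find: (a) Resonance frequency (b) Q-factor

Step 1 — Resonance condition Im(Z)=0 gives ω₀ = 1/√(LC).
Step 2 — ω₀ = 1/√(0.0246·1.43e-06) = 5332 rad/s.
Step 3 — f₀ = ω₀/(2π) = 848.6 Hz.
Step 4 — Series Q: Q = ω₀L/R = 5332·0.0246/778 = 0.1686.

(a) f₀ = 848.6 Hz  (b) Q = 0.1686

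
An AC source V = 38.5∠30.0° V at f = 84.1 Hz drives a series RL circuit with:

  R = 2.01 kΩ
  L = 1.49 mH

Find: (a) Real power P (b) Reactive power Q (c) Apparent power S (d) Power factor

Step 1 — Angular frequency: ω = 2π·f = 2π·84.1 = 528.4 rad/s.
Step 2 — Component impedances:
  R: Z = R = 2010 Ω
  L: Z = jωL = j·528.4·0.00149 = 0 + j0.7873 Ω
Step 3 — Series combination: Z_total = R + L = 2010 + j0.7873 Ω = 2010∠0.0° Ω.
Step 4 — Source phasor: V = 38.5∠30.0° V = 33.34 + j19.25 V.
Step 5 — Current: I = V / Z = 0.01659 + j0.009571 A = 0.01915∠30.0° A.
Step 6 — Complex power: S = V·I* = 0.7374 + j0.0002889 VA.
Step 7 — Real power: P = Re(S) = 0.7374 W.
Step 8 — Reactive power: Q = Im(S) = 0.0002889 VAR.
Step 9 — Apparent power: |S| = 0.7374 VA.
Step 10 — Power factor: PF = P/|S| = 1 (lagging).

(a) P = 0.7374 W  (b) Q = 0.0002889 VAR  (c) S = 0.7374 VA  (d) PF = 1 (lagging)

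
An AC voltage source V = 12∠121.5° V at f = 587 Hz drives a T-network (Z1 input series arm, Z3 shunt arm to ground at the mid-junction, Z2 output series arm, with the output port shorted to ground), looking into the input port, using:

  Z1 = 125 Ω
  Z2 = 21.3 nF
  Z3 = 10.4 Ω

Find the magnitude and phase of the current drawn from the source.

Step 1 — Angular frequency: ω = 2π·f = 2π·587 = 3688 rad/s.
Step 2 — Component impedances:
  Z1: Z = R = 125 Ω
  Z2: Z = 1/(jωC) = -j/(ω·C) = 0 - j1.273e+04 Ω
  Z3: Z = R = 10.4 Ω
Step 3 — With the output port shorted to ground, the output series arm Z2 runs from the junction to ground; the shunt arm Z3 also runs from the junction to ground. They appear in parallel: Z3 || Z2 = 10.4 - j0.008497 Ω.
Step 4 — Series with input arm Z1: Z_in = Z1 + (Z3 || Z2) = 135.4 - j0.008497 Ω = 135.4∠-0.0° Ω.
Step 5 — Source phasor: V = 12∠121.5° V = -6.27 + j10.23 V.
Step 6 — Ohm's law: I = V / Z_total = (-6.27 + j10.23) / (135.4 - j0.008497) = -0.04631 + j0.07556 A.
Step 7 — Convert to polar: |I| = 0.08863 A, ∠I = 121.5°.

I = 0.08863∠121.5° A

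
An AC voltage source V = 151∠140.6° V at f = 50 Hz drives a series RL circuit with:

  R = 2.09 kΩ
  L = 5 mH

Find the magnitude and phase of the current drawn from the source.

Step 1 — Angular frequency: ω = 2π·f = 2π·50 = 314.2 rad/s.
Step 2 — Component impedances:
  R: Z = R = 2090 Ω
  L: Z = jωL = j·314.2·0.005 = 0 + j1.571 Ω
Step 3 — Series combination: Z_total = R + L = 2090 + j1.571 Ω = 2090∠0.0° Ω.
Step 4 — Source phasor: V = 151∠140.6° V = -116.7 + j95.84 V.
Step 5 — Ohm's law: I = V / Z_total = (-116.7 + j95.84) / (2090 + j1.571) = -0.05579 + j0.0459 A.
Step 6 — Convert to polar: |I| = 0.07225 A, ∠I = 140.6°.

I = 0.07225∠140.6° A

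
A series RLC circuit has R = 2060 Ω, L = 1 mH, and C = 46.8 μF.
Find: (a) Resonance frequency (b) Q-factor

Step 1 — Resonance condition Im(Z)=0 gives ω₀ = 1/√(LC).
Step 2 — ω₀ = 1/√(0.001·4.68e-05) = 4623 rad/s.
Step 3 — f₀ = ω₀/(2π) = 735.7 Hz.
Step 4 — Series Q: Q = ω₀L/R = 4623·0.001/2060 = 0.002244.

(a) f₀ = 735.7 Hz  (b) Q = 0.002244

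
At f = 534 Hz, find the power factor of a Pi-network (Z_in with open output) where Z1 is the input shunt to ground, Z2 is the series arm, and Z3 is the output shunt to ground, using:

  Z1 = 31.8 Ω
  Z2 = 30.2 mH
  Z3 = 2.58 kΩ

Step 1 — Angular frequency: ω = 2π·f = 2π·534 = 3355 rad/s.
Step 2 — Component impedances:
  Z1: Z = R = 31.8 Ω
  Z2: Z = jωL = j·3355·0.0302 = 0 + j101.3 Ω
  Z3: Z = R = 2580 Ω
Step 3 — With open output, the series arm Z2 and the output shunt Z3 appear in series to ground: Z2 + Z3 = 2580 + j101.3 Ω.
Step 4 — Parallel with input shunt Z1: Z_in = Z1 || (Z2 + Z3) = 31.41 + j0.015 Ω = 31.41∠0.0° Ω.
Step 5 — Power factor: PF = cos(φ) = Re(Z)/|Z| = 31.41/31.41 = 1.
Step 6 — Type: Im(Z) = 0.015 ⇒ lagging (phase φ = 0.0°).

PF = 1 (lagging, φ = 0.0°)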